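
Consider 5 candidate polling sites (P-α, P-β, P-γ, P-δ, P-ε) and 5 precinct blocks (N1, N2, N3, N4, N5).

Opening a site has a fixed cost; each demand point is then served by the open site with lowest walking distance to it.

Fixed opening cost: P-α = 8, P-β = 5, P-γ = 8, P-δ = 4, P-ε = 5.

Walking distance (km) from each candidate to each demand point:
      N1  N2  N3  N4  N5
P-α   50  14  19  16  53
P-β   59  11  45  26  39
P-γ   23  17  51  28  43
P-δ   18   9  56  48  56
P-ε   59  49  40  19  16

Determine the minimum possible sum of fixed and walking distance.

95

Open {P-α, P-δ, P-ε}: assign each demand point to its cheapest open site.
  N1→P-δ 18, N2→P-δ 9, N3→P-α 19, N4→P-α 16, N5→P-ε 16
  walking distance 78, fixed 17 → total 95.
Compare {P-α, P-β, P-δ, P-ε}: walking distance 78 + fixed 22 = 100.
Compare {P-α, P-γ, P-δ, P-ε}: walking distance 78 + fixed 25 = 103.
Compare {P-α, P-β, P-γ, P-δ, P-ε}: walking distance 78 + fixed 30 = 108.
All other subsets cost ≥ 100. Minimum total cost: 95.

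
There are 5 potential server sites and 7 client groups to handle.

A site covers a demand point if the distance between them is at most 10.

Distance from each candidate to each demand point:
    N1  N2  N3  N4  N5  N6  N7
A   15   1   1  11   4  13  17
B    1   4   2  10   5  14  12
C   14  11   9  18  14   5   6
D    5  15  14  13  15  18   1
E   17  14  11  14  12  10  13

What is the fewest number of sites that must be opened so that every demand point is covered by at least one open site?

Coverage sets (demand points within 10 of each site):
  A: {N2, N3, N5}
  B: {N1, N2, N3, N4, N5}
  C: {N3, N6, N7}
  D: {N1, N7}
  E: {N6}
No single site covers all 7 demand points.
But {B, C} covers everything, so the minimum is 2.

2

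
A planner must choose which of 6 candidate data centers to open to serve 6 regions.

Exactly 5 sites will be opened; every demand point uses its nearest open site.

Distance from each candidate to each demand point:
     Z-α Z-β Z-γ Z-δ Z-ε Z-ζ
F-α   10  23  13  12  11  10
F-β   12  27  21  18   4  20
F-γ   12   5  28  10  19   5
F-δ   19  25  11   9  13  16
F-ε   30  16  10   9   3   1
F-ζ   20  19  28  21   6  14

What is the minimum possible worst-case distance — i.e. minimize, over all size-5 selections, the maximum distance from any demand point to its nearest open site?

Open {F-α, F-β, F-γ, F-δ, F-ε}.
  Farthest demand point is Z-α at distance 10 (to F-α); all others are ≤ 10.
With {F-α, F-β, F-γ, F-ε, F-ζ} the worst case is 10.
With {F-α, F-γ, F-δ, F-ε, F-ζ} the worst case is 10.
No size-5 selection achieves below 10.

10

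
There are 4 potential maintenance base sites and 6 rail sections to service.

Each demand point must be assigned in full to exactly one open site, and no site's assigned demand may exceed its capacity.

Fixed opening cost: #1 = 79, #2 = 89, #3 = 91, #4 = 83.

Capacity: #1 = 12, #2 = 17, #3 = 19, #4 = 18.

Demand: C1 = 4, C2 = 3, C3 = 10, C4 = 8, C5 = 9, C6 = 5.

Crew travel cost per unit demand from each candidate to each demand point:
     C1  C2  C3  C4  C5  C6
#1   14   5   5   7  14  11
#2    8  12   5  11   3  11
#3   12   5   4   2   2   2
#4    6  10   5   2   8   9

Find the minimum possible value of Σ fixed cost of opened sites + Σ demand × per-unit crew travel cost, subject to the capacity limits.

386

Open {#1, #3, #4}; cheapest assignment that respects the capacities:
  #1 (cap 12, load 10): C3 — cost 10×5 = 50
  #3 (cap 19, load 17): C2, C5, C6 — cost 3×5 + 9×2 + 5×2 = 43
  #4 (cap 18, load 12): C1, C4 — cost 4×6 + 8×2 = 40
  Shipping 133, fixed 253 → total 386.
  Any other capacity-feasible assignment to {#1, #3, #4} ships for at least 133.
Compare {#2, #3, #4}: its best feasible assignment gives total 395.
Compare {#1, #2, #3}: its best feasible assignment gives total 409.
Every other set of open sites that can feasibly serve all demand totals ≥ 395 even under its best assignment. Minimum: 386.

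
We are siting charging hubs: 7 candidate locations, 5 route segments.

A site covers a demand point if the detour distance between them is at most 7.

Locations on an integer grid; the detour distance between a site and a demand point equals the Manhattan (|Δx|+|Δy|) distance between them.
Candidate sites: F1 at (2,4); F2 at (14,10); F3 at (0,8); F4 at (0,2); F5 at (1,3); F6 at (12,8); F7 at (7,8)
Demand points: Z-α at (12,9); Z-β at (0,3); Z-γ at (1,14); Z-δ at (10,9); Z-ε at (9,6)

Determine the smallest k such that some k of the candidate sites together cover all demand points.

2

Coverage sets (demand points within 7 of each site):
  F1: {Z-β}
  F2: {Z-α, Z-δ}
  F3: {Z-β, Z-γ}
  F4: {Z-β}
  F5: {Z-β}
  F6: {Z-α, Z-δ, Z-ε}
  F7: {Z-α, Z-δ, Z-ε}
No single site covers all 5 demand points.
But {F3, F6} covers everything, so the minimum is 2.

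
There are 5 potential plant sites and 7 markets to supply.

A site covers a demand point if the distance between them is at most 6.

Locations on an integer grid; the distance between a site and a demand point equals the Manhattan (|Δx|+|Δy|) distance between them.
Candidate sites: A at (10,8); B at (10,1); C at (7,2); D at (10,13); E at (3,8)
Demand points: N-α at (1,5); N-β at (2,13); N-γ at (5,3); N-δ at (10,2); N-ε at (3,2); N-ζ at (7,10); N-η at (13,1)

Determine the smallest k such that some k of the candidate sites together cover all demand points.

3

Coverage sets (demand points within 6 of each site):
  A: {N-δ, N-ζ}
  B: {N-δ, N-η}
  C: {N-γ, N-δ, N-ε}
  D: {N-ζ}
  E: {N-α, N-β, N-ε, N-ζ}
No 2 sites suffice: every size-2 union leaves at least one demand point uncovered.
But {B, C, E} covers everything, so the minimum is 3.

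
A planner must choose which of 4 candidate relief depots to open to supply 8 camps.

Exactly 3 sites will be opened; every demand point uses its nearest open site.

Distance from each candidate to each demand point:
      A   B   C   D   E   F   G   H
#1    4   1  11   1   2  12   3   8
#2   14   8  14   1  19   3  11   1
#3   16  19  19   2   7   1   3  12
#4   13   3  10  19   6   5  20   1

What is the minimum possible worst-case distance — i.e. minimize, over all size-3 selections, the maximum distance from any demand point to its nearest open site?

Open {#1, #2, #4}.
  Farthest demand point is C at distance 10 (to #4); all others are ≤ 10.
With {#1, #3, #4} the worst case is 10.
With {#1, #2, #3} the worst case is 11.
No size-3 selection achieves below 10.

10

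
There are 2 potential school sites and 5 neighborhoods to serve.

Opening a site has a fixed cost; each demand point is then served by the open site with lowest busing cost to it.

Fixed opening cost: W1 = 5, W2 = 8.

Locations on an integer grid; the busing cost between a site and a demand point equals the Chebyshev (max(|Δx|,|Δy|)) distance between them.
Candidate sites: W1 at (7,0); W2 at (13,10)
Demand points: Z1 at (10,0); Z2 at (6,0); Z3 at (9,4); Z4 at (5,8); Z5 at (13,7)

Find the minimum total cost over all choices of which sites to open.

28

Open {W1}: assign each demand point to its cheapest open site.
  Z1→W1 3, Z2→W1 1, Z3→W1 4, Z4→W1 8, Z5→W1 7
  busing cost 23, fixed 5 → total 28.
Compare {W1, W2}: busing cost 19 + fixed 13 = 32.
Compare {W2}: busing cost 37 + fixed 8 = 45.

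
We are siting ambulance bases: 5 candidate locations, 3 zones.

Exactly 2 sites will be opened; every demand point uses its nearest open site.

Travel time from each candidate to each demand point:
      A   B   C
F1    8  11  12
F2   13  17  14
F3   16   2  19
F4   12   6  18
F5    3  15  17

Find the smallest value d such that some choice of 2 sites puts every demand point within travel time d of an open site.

Open {F1, F2}.
  Farthest demand point is C at travel time 12 (to F1); all others are ≤ 12.
With {F1, F3} the worst case is 12.
With {F1, F4} the worst case is 12.
No size-2 selection achieves below 12.

12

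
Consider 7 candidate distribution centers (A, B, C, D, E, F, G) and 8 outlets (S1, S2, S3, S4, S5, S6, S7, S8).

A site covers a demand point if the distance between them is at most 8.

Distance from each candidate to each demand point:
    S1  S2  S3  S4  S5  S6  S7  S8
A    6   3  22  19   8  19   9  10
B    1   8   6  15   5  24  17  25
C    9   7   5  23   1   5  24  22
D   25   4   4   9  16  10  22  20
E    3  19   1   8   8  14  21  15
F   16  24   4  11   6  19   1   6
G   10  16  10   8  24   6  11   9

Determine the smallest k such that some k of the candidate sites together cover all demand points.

Coverage sets (demand points within 8 of each site):
  A: {S1, S2, S5}
  B: {S1, S2, S3, S5}
  C: {S2, S3, S5, S6}
  D: {S2, S3}
  E: {S1, S3, S4, S5}
  F: {S3, S5, S7, S8}
  G: {S4, S6}
No 2 sites suffice: every size-2 union leaves at least one demand point uncovered.
But {A, F, G} covers everything, so the minimum is 3.

3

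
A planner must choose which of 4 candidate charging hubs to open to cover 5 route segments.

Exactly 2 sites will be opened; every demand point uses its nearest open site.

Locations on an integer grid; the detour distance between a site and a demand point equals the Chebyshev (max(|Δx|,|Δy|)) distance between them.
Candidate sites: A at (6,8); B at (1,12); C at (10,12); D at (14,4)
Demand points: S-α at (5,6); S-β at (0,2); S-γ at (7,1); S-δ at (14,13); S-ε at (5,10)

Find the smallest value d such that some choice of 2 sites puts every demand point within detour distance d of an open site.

Open {A, C}.
  Farthest demand point is S-γ at detour distance 7 (to A); all others are ≤ 7.
With {A, B} the worst case is 8.
With {A, D} the worst case is 8.
No size-2 selection achieves below 7.

7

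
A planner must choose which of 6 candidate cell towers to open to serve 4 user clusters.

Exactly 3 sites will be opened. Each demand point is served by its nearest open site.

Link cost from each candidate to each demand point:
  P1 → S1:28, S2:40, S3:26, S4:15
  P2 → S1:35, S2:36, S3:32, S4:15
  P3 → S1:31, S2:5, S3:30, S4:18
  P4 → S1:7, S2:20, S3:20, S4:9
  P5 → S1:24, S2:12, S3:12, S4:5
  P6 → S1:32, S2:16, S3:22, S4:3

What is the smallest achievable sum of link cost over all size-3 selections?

29

Open {P3, P4, P5}.
  S1→P4 7, S2→P3 5, S3→P5 12, S4→P5 5  ⇒ total 29.
Compare {P4, P5, P6}: total 34.
Compare {P3, P4, P6}: total 35.
No size-3 selection does better; minimum is 29.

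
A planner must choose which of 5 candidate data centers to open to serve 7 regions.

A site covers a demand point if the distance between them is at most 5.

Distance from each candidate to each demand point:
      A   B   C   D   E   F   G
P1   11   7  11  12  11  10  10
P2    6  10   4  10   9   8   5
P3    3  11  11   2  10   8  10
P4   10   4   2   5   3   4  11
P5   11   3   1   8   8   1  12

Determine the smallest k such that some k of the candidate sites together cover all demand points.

3

Coverage sets (demand points within 5 of each site):
  P1: {}
  P2: {C, G}
  P3: {A, D}
  P4: {B, C, D, E, F}
  P5: {B, C, F}
No 2 sites suffice: every size-2 union leaves at least one demand point uncovered.
But {P2, P3, P4} covers everything, so the minimum is 3.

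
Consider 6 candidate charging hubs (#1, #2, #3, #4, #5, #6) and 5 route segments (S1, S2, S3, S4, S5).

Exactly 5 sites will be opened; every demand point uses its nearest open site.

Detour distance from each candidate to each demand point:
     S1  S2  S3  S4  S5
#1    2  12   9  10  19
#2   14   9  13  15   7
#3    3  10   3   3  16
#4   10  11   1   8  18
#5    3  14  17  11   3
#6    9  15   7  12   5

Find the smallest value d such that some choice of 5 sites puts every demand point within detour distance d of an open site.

9

Open {#1, #2, #3, #4, #5}.
  Farthest demand point is S2 at detour distance 9 (to #2); all others are ≤ 9.
With {#1, #2, #3, #4, #6} the worst case is 9.
With {#1, #2, #3, #5, #6} the worst case is 9.
No size-5 selection achieves below 9.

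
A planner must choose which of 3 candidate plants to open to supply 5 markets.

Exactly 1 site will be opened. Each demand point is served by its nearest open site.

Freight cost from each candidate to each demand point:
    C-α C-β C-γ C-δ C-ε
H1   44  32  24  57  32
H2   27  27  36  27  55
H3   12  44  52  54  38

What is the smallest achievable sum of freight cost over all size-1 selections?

Open {H2}.
  C-α→H2 27, C-β→H2 27, C-γ→H2 36, C-δ→H2 27, C-ε→H2 55  ⇒ total 172.
Compare {H1}: total 189.
Compare {H3}: total 200.

172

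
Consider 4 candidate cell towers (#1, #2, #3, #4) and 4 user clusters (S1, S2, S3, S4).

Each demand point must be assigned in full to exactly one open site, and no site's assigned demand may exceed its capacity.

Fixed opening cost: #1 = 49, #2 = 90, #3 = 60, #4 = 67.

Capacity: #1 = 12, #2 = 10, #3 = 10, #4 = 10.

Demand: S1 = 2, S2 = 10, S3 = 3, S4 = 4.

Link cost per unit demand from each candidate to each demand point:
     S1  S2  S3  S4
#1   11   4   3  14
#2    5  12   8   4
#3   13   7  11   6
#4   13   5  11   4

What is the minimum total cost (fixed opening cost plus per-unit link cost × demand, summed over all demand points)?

227

Open {#1, #4}; cheapest assignment that respects the capacities:
  #1 (cap 12, load 12): S1, S2 — cost 2×11 + 10×4 = 62
  #4 (cap 10, load 7): S3, S4 — cost 3×11 + 4×4 = 49
  Shipping 111, fixed 116 → total 227.
  Any other capacity-feasible assignment to {#1, #4} ships for at least 111.
Compare {#1, #3}: its best feasible assignment gives total 228.
Compare {#1, #2}: its best feasible assignment gives total 229.
Every other set of open sites that can feasibly serve all demand totals ≥ 228 even under its best assignment. Minimum: 227.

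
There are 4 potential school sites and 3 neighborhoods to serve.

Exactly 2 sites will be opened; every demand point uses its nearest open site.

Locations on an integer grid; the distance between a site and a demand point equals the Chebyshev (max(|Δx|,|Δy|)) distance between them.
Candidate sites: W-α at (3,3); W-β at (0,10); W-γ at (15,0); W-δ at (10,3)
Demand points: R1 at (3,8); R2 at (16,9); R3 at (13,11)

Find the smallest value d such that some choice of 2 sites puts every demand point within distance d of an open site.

8

Open {W-α, W-δ}.
  Farthest demand point is R3 at distance 8 (to W-δ); all others are ≤ 8.
With {W-β, W-δ} the worst case is 8.
With {W-γ, W-δ} the worst case is 8.
No size-2 selection achieves below 8.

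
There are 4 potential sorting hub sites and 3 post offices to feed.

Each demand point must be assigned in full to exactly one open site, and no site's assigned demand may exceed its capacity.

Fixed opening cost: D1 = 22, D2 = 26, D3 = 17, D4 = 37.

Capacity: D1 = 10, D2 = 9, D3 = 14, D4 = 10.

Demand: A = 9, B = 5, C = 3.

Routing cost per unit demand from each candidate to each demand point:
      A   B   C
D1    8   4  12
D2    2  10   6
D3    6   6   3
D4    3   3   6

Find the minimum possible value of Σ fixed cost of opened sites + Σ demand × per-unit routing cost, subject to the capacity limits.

100

Open {D2, D3}; cheapest assignment that respects the capacities:
  D2 (cap 9, load 9): A — cost 9×2 = 18
  D3 (cap 14, load 8): B, C — cost 5×6 + 3×3 = 39
  Shipping 57, fixed 43 → total 100.
  Any other capacity-feasible assignment to {D2, D3} ships for at least 57.
Compare {D1, D2, D3}: its best feasible assignment gives total 112.
Compare {D2, D4}: its best feasible assignment gives total 114.
Every other set of open sites that can feasibly serve all demand totals ≥ 112 even under its best assignment. Minimum: 100.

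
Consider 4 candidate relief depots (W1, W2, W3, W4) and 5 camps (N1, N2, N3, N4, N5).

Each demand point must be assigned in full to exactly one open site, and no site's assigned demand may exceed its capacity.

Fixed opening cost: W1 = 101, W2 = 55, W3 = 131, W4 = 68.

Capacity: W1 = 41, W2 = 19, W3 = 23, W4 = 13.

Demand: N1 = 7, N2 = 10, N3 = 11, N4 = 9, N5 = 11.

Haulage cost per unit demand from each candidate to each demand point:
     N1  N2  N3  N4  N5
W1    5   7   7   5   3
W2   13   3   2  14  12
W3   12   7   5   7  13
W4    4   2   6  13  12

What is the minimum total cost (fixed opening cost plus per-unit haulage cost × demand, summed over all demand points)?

Open {W1, W2}; cheapest assignment that respects the capacities:
  W1 (cap 41, load 37): N1, N2, N4, N5 — cost 7×5 + 10×7 + 9×5 + 11×3 = 183
  W2 (cap 19, load 11): N3 — cost 11×2 = 22
  Shipping 205, fixed 156 → total 361.
  Any other capacity-feasible assignment to {W1, W2} ships for at least 205.
Compare {W1, W4}: its best feasible assignment gives total 379.
Compare {W1, W2, W4}: its best feasible assignment gives total 379.
Every other set of open sites that can feasibly serve all demand totals ≥ 379 even under its best assignment. Minimum: 361.

361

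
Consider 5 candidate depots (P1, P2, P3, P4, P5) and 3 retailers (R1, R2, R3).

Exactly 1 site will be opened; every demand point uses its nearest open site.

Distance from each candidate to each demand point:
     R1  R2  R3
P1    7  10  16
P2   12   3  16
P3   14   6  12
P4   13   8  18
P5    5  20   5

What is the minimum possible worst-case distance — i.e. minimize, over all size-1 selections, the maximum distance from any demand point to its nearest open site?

14

Open {P3}.
  Farthest demand point is R1 at distance 14 (to P3); all others are ≤ 14.
With {P1} the worst case is 16.
With {P2} the worst case is 16.
No size-1 selection achieves below 14.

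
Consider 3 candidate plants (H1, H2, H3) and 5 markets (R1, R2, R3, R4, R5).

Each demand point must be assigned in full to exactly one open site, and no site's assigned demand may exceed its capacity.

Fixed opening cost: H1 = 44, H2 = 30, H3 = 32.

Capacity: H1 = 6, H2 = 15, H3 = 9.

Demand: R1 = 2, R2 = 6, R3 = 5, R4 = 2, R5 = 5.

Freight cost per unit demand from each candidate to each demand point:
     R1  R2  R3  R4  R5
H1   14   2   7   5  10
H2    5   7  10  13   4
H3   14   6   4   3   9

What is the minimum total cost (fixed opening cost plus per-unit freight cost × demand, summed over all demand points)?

160

Open {H2, H3}; cheapest assignment that respects the capacities:
  H2 (cap 15, load 13): R1, R2, R5 — cost 2×5 + 6×7 + 5×4 = 72
  H3 (cap 9, load 7): R3, R4 — cost 5×4 + 2×3 = 26
  Shipping 98, fixed 62 → total 160.
  Any other capacity-feasible assignment to {H2, H3} ships for at least 98.
Compare {H1, H2, H3}: its best feasible assignment gives total 174.
Compare {H1, H2}: its best feasible assignment gives total 192.
Every other set of open sites that can feasibly serve all demand totals ≥ 174 even under its best assignment. Minimum: 160.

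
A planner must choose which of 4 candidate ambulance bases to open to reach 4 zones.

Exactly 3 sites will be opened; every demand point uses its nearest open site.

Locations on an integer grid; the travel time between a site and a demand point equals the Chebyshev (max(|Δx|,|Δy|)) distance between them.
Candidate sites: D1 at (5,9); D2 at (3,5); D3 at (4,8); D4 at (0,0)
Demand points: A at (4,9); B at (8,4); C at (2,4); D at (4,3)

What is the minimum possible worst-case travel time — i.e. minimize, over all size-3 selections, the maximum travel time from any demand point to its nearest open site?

4

Open {D1, D2, D3}.
  Farthest demand point is B at travel time 4 (to D3); all others are ≤ 4.
With {D1, D3, D4} the worst case is 4.
With {D2, D3, D4} the worst case is 4.
No size-3 selection achieves below 4.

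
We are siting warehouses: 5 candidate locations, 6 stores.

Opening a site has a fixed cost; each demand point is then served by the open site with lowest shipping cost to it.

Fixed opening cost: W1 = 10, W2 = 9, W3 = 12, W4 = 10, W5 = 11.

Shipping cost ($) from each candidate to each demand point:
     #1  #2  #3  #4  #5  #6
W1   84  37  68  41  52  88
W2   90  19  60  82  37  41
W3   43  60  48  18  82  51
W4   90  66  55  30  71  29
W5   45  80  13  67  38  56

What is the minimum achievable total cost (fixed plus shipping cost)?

Open {W2, W3, W4, W5}: assign each demand point to its cheapest open site.
  #1→W3 43, #2→W2 19, #3→W5 13, #4→W3 18, #5→W2 37, #6→W4 29
  shipping cost 159, fixed 42 → total 201.
Compare {W2, W3, W5}: shipping cost 171 + fixed 32 = 203.
Compare {W2, W4, W5}: shipping cost 173 + fixed 30 = 203.
Compare {W1, W2, W3, W4, W5}: shipping cost 159 + fixed 52 = 211.
All other subsets cost ≥ 203. Minimum total cost: 201.

201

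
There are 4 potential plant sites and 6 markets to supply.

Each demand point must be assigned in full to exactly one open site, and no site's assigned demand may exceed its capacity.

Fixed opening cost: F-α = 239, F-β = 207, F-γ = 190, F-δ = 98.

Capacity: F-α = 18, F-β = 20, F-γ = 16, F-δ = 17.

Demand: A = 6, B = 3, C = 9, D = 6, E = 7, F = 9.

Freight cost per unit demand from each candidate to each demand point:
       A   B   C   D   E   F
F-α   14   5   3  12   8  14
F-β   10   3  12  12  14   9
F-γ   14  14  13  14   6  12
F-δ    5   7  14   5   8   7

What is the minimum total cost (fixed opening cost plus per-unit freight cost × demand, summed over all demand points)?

776

Open {F-α, F-γ, F-δ}; cheapest assignment that respects the capacities:
  F-α (cap 18, load 18): B, C, D — cost 3×5 + 9×3 + 6×12 = 114
  F-γ (cap 16, load 7): E — cost 7×6 = 42
  F-δ (cap 17, load 15): A, F — cost 6×5 + 9×7 = 93
  Shipping 249, fixed 527 → total 776.
  Any other capacity-feasible assignment to {F-α, F-γ, F-δ} ships for at least 249.
Compare {F-α, F-β, F-δ}: its best feasible assignment gives total 777.
Compare {F-β, F-γ, F-δ}: its best feasible assignment gives total 804.
Every other set of open sites that can feasibly serve all demand totals ≥ 777 even under its best assignment. Minimum: 776.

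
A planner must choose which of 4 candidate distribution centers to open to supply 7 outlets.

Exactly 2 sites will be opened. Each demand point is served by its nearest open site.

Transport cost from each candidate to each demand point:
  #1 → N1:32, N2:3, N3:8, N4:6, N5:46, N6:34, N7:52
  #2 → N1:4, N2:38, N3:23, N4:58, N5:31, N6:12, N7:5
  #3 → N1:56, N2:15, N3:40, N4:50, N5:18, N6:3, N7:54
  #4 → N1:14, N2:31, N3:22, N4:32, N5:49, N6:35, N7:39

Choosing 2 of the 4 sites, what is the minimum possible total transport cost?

69

Open {#1, #2}.
  N1→#2 4, N2→#1 3, N3→#1 8, N4→#1 6, N5→#2 31, N6→#2 12, N7→#2 5  ⇒ total 69.
Compare {#2, #3}: total 118.
Compare {#1, #3}: total 122.
No size-2 selection does better; minimum is 69.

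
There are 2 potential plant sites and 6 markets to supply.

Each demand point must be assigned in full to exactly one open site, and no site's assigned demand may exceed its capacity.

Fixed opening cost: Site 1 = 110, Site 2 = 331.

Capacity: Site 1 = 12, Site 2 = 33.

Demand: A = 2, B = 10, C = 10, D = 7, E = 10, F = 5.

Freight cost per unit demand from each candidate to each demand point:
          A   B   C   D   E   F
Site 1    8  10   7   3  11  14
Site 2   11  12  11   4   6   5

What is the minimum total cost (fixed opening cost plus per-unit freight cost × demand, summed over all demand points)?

760

Open {Site 1, Site 2}; cheapest assignment that respects the capacities:
  Site 1 (cap 12, load 12): A, C — cost 2×8 + 10×7 = 86
  Site 2 (cap 33, load 32): B, D, E, F — cost 10×12 + 7×4 + 10×6 + 5×5 = 233
  Shipping 319, fixed 441 → total 760.
  Any other capacity-feasible assignment to {Site 1, Site 2} ships for at least 319.
Total demand is 44 and no other set of sites has combined capacity ≥ 44, so {Site 1, Site 2} is the only feasible choice of open sites. Minimum: 760.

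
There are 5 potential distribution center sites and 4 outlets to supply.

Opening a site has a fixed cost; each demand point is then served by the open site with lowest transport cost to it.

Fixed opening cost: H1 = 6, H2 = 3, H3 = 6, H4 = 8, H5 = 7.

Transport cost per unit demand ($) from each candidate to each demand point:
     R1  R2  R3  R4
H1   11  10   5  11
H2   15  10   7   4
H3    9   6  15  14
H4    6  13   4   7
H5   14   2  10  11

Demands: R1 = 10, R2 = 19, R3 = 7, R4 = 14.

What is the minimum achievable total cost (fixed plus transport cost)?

Open {H2, H4, H5}: assign each demand point to its cheapest open site.
  R1→H4 10×6=60, R2→H5 19×2=38, R3→H4 7×4=28, R4→H2 14×4=56
  transport cost 182, fixed 18 → total 200.
Compare {H1, H2, H4, H5}: transport cost 182 + fixed 24 = 206.
Compare {H2, H3, H4, H5}: transport cost 182 + fixed 24 = 206.
Compare {H1, H2, H3, H4, H5}: transport cost 182 + fixed 30 = 212.
All other subsets cost ≥ 206. Minimum total cost: 200.

200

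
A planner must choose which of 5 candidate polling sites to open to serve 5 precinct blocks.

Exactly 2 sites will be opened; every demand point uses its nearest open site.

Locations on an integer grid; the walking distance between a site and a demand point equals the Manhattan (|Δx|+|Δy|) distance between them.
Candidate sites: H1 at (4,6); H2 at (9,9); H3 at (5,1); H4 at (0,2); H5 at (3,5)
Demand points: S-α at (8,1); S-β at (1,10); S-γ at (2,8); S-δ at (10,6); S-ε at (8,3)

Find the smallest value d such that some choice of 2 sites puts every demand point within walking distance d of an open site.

Open {H1, H3}.
  Farthest demand point is S-β at walking distance 7 (to H1); all others are ≤ 7.
With {H3, H5} the worst case is 8.
With {H1, H2} the worst case is 9.
No size-2 selection achieves below 7.

7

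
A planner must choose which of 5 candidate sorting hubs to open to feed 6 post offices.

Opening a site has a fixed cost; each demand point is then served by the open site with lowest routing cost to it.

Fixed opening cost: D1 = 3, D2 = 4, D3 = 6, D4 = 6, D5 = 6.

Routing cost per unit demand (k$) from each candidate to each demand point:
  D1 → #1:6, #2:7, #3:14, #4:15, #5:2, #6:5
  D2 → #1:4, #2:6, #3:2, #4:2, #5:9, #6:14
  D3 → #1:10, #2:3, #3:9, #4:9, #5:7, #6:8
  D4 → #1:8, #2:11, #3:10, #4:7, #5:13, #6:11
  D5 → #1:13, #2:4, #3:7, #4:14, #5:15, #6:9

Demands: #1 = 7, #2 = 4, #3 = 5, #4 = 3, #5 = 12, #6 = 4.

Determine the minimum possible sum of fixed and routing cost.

Open {D1, D2, D3}: assign each demand point to its cheapest open site.
  #1→D2 7×4=28, #2→D3 4×3=12, #3→D2 5×2=10, #4→D2 3×2=6, #5→D1 12×2=24, #6→D1 4×5=20
  routing cost 100, fixed 13 → total 113.
Compare {D1, D2, D5}: routing cost 104 + fixed 13 = 117.
Compare {D1, D2}: routing cost 112 + fixed 7 = 119.
Compare {D1, D2, D3, D4}: routing cost 100 + fixed 19 = 119.
All other subsets cost ≥ 117. Minimum total cost: 113.

113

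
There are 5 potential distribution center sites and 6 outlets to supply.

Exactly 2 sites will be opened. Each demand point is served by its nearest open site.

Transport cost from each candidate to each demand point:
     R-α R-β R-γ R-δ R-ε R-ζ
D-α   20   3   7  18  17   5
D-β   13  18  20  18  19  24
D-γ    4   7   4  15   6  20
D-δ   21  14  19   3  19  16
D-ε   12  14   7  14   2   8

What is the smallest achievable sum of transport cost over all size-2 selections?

37

Open {D-α, D-γ}.
  R-α→D-γ 4, R-β→D-α 3, R-γ→D-γ 4, R-δ→D-γ 15, R-ε→D-γ 6, R-ζ→D-α 5  ⇒ total 37.
Compare {D-γ, D-ε}: total 39.
Compare {D-γ, D-δ}: total 40.
No size-2 selection does better; minimum is 37.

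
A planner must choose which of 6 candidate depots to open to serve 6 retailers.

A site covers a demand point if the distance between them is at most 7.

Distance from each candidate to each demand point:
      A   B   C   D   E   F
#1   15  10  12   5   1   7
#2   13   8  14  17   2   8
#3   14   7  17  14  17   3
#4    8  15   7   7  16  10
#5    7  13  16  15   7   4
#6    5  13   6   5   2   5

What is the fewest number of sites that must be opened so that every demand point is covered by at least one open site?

2

Coverage sets (demand points within 7 of each site):
  #1: {D, E, F}
  #2: {E}
  #3: {B, F}
  #4: {C, D}
  #5: {A, E, F}
  #6: {A, C, D, E, F}
No single site covers all 6 demand points.
But {#3, #6} covers everything, so the minimum is 2.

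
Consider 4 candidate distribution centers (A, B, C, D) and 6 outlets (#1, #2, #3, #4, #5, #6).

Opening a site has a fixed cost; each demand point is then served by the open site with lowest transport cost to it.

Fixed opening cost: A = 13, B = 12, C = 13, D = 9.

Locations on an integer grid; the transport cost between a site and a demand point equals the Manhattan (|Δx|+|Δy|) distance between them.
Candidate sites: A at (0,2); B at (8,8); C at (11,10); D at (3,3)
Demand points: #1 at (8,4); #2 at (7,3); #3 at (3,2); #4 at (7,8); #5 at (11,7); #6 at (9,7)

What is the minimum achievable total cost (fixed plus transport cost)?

Open {B, D}: assign each demand point to its cheapest open site.
  #1→B 4, #2→D 4, #3→D 1, #4→B 1, #5→B 4, #6→B 2
  transport cost 16, fixed 21 → total 37.
Compare {B}: transport cost 28 + fixed 12 = 40.
Compare {A, B}: transport cost 20 + fixed 25 = 45.
Compare {C, D}: transport cost 25 + fixed 22 = 47.
All other subsets cost ≥ 40. Minimum total cost: 37.

37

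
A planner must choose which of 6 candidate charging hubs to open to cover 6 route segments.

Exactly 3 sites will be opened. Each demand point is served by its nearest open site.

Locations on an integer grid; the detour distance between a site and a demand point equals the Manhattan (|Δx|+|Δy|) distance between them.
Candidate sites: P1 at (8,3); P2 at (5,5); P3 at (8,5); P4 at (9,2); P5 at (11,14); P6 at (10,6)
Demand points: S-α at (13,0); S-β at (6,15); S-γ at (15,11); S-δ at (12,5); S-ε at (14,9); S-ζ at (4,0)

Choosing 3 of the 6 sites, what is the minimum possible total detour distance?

Open {P4, P5, P6}.
  S-α→P4 6, S-β→P5 6, S-γ→P5 7, S-δ→P6 3, S-ε→P6 7, S-ζ→P4 7  ⇒ total 36.
Compare {P1, P5, P6}: total 38.
Compare {P2, P5, P6}: total 38.
No size-3 selection does better; minimum is 36.

36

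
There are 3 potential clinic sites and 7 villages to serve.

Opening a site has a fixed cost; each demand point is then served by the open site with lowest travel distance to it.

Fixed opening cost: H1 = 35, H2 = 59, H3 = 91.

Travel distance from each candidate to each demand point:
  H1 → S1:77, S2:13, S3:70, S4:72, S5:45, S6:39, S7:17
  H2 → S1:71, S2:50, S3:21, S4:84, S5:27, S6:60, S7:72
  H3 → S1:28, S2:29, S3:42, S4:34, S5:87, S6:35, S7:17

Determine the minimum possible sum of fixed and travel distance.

Open {H1, H3}: assign each demand point to its cheapest open site.
  S1→H3 28, S2→H1 13, S3→H3 42, S4→H3 34, S5→H1 45, S6→H3 35, S7→H1 17
  travel distance 214, fixed 126 → total 340.
Compare {H2, H3}: travel distance 191 + fixed 150 = 341.
Compare {H1, H2}: travel distance 260 + fixed 94 = 354.
Compare {H1, H2, H3}: travel distance 175 + fixed 185 = 360.
All other subsets cost ≥ 341. Minimum total cost: 340.

340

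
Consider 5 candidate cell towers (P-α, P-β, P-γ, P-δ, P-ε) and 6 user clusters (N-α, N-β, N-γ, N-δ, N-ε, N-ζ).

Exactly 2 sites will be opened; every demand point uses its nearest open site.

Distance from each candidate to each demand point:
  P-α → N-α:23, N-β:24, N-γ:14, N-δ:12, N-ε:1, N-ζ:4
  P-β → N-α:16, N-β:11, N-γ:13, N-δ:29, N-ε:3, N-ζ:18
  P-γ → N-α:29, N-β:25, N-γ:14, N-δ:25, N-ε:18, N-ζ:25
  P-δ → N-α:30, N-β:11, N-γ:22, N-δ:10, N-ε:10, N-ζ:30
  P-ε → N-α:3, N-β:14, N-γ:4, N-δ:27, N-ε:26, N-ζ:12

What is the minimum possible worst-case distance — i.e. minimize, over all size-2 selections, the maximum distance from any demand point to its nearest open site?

12

Open {P-δ, P-ε}.
  Farthest demand point is N-ζ at distance 12 (to P-ε); all others are ≤ 12.
With {P-α, P-ε} the worst case is 14.
With {P-α, P-β} the worst case is 16.
No size-2 selection achieves below 12.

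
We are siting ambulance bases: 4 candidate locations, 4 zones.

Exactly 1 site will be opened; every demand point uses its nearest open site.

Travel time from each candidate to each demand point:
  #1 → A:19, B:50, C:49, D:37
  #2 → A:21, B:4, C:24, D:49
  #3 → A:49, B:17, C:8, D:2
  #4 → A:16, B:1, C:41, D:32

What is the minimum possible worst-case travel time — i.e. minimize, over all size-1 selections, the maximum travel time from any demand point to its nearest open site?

Open {#4}.
  Farthest demand point is C at travel time 41 (to #4); all others are ≤ 41.
With {#2} the worst case is 49.
With {#3} the worst case is 49.
No size-1 selection achieves below 41.

41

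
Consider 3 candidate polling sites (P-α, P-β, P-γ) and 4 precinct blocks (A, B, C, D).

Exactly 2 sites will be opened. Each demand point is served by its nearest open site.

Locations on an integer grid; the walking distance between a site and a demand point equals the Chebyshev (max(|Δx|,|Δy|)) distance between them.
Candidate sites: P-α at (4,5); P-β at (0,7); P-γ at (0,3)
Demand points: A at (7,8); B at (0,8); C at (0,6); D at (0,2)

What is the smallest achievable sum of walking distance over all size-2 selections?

9

Open {P-α, P-β}.
  A→P-α 3, B→P-β 1, C→P-β 1, D→P-α 4  ⇒ total 9.
Compare {P-β, P-γ}: total 10.
Compare {P-α, P-γ}: total 11.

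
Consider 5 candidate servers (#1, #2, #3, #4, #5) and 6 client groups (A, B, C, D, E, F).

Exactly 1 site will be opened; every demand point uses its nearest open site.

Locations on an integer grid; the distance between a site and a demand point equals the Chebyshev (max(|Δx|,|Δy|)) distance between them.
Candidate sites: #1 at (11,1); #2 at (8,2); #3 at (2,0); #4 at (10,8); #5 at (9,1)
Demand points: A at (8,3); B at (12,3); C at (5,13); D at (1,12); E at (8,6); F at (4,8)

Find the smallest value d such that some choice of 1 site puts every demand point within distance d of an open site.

9

Open {#4}.
  Farthest demand point is D at distance 9 (to #4); all others are ≤ 9.
With {#2} the worst case is 11.
With {#1} the worst case is 12.
No size-1 selection achieves below 9.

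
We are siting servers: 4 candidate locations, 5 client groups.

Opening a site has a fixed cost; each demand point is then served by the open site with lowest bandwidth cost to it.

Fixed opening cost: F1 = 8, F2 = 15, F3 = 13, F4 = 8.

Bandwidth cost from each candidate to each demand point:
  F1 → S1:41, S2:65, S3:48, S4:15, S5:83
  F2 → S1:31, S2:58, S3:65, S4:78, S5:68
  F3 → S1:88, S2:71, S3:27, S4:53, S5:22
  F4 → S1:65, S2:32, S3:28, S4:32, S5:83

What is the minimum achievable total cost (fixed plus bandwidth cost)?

Open {F1, F3, F4}: assign each demand point to its cheapest open site.
  S1→F1 41, S2→F4 32, S3→F3 27, S4→F1 15, S5→F3 22
  bandwidth cost 137, fixed 29 → total 166.
Compare {F1, F2, F3, F4}: bandwidth cost 127 + fixed 44 = 171.
Compare {F2, F3, F4}: bandwidth cost 144 + fixed 36 = 180.
Compare {F1, F2, F3}: bandwidth cost 153 + fixed 36 = 189.
All other subsets cost ≥ 171. Minimum total cost: 166.

166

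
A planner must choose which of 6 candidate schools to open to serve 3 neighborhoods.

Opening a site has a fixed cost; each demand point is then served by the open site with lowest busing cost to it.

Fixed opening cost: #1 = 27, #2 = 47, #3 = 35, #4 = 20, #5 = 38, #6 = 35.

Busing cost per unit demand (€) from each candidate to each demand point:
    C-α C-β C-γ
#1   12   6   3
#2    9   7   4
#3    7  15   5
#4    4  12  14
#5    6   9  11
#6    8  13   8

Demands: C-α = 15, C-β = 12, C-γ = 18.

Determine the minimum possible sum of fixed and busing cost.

Open {#1, #4}: assign each demand point to its cheapest open site.
  C-α→#4 15×4=60, C-β→#1 12×6=72, C-γ→#1 18×3=54
  busing cost 186, fixed 47 → total 233.
Compare {#1, #3, #4}: busing cost 186 + fixed 82 = 268.
Compare {#1, #4, #6}: busing cost 186 + fixed 82 = 268.
Compare {#1, #4, #5}: busing cost 186 + fixed 85 = 271.
All other subsets cost ≥ 268. Minimum total cost: 233.

233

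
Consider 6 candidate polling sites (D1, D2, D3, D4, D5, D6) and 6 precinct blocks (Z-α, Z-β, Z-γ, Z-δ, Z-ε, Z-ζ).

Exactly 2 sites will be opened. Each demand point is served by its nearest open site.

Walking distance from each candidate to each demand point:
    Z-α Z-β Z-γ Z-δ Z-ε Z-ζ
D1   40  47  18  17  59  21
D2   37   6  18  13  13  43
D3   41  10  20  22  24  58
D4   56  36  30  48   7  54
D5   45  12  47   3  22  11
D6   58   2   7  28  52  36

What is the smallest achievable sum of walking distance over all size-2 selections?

88

Open {D2, D5}.
  Z-α→D2 37, Z-β→D2 6, Z-γ→D2 18, Z-δ→D5 3, Z-ε→D2 13, Z-ζ→D5 11  ⇒ total 88.
Compare {D5, D6}: total 90.
Compare {D1, D5}: total 106.
No size-2 selection does better; minimum is 88.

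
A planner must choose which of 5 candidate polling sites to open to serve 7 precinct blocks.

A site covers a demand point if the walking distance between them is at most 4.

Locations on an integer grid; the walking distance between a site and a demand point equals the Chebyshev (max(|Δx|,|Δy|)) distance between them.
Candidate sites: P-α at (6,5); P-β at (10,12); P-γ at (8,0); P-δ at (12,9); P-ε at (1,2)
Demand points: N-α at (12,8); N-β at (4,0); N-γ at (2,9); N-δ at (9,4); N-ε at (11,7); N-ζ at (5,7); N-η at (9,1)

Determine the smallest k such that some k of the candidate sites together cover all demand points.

3

Coverage sets (demand points within 4 of each site):
  P-α: {N-γ, N-δ, N-ζ, N-η}
  P-β: {N-α}
  P-γ: {N-β, N-δ, N-η}
  P-δ: {N-α, N-ε}
  P-ε: {N-β}
No 2 sites suffice: every size-2 union leaves at least one demand point uncovered.
But {P-α, P-γ, P-δ} covers everything, so the minimum is 3.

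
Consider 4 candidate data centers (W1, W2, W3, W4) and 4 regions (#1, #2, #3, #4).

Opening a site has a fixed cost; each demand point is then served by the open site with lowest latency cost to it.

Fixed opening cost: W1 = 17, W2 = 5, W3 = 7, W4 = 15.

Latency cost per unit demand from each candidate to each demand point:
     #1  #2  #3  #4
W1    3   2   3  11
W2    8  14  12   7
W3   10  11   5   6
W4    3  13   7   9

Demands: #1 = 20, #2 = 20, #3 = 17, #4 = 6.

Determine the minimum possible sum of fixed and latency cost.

211

Open {W1, W3}: assign each demand point to its cheapest open site.
  #1→W1 20×3=60, #2→W1 20×2=40, #3→W1 17×3=51, #4→W3 6×6=36
  latency cost 187, fixed 24 → total 211.
Compare {W1, W2}: latency cost 193 + fixed 22 = 215.
Compare {W1, W2, W3}: latency cost 187 + fixed 29 = 216.
Compare {W1, W3, W4}: latency cost 187 + fixed 39 = 226.
All other subsets cost ≥ 215. Minimum total cost: 211.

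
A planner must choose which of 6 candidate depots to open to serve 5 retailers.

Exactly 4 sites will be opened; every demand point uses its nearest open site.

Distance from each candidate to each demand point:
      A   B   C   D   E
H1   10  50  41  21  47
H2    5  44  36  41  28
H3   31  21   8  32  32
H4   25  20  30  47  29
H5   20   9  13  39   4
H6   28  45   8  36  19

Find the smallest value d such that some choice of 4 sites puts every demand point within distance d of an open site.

Open {H1, H2, H3, H5}.
  Farthest demand point is D at distance 21 (to H1); all others are ≤ 21.
With {H1, H2, H3, H6} the worst case is 21.
With {H1, H2, H4, H5} the worst case is 21.
No size-4 selection achieves below 21.

21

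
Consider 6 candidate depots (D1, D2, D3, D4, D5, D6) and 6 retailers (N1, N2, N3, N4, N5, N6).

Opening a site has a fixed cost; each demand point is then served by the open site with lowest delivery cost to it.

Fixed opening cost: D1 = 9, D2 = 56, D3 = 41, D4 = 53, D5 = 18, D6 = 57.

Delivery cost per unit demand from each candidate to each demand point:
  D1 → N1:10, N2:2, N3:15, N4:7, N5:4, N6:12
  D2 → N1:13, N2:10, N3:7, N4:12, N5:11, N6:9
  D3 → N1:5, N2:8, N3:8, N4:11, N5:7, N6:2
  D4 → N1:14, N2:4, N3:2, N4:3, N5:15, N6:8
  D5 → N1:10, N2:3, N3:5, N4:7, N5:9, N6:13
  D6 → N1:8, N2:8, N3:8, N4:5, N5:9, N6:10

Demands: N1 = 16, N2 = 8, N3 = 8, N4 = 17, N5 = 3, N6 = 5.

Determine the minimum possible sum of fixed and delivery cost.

Open {D1, D3, D4}: assign each demand point to its cheapest open site.
  N1→D3 16×5=80, N2→D1 8×2=16, N3→D4 8×2=16, N4→D4 17×3=51, N5→D1 3×4=12, N6→D3 5×2=10
  delivery cost 185, fixed 103 → total 288.
Compare {D3, D4}: delivery cost 210 + fixed 94 = 304.
Compare {D1, D3, D4, D5}: delivery cost 185 + fixed 121 = 306.
Compare {D3, D4, D5}: delivery cost 202 + fixed 112 = 314.
All other subsets cost ≥ 304. Minimum total cost: 288.

288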